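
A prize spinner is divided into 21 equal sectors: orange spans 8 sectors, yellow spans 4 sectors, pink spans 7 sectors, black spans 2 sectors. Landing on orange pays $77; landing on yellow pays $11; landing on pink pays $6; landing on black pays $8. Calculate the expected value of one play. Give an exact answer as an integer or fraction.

E[payout] = (8/21)·77 + (4/21)·11 + (7/21)·6 + (2/21)·8 = 718/21

718/21 dollars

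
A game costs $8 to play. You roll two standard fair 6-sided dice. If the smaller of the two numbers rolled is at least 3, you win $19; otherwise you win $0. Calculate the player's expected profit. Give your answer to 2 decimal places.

$0.44

E[payout] = (5/9)·0 + (4/9)·19 = 76/9
Expected profit = 76/9 − 8 = 4/9 ≈ $0.44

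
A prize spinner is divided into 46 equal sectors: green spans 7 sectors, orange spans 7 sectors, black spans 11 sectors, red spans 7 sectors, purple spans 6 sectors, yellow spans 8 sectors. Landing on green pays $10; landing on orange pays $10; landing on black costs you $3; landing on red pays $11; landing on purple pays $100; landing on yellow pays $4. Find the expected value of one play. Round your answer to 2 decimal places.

E[payout] = (7/46)·10 + (7/46)·10 + (11/46)·(-3) + (7/46)·11 + (6/46)·100 + (8/46)·4 = 408/23
≈ $17.74

$17.74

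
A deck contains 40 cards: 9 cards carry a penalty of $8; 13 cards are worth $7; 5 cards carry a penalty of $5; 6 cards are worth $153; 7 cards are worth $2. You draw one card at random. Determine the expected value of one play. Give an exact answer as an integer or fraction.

E[payout] = (9/40)·(-8) + (13/40)·7 + (5/40)·(-5) + (6/40)·153 + (7/40)·2 = 463/20

463/20 dollars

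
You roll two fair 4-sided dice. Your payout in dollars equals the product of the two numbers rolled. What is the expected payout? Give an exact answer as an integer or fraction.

Distribution of the product of the two numbers rolled: 1 w.p. 1/16, 2 w.p. 1/8, 3 w.p. 1/8, 4 w.p. 3/16, 6 w.p. 1/8, 8 w.p. 1/8, …
E[payout] = (1/16)·1 + (1/8)·2 + (1/8)·3 + (3/16)·4 + (1/8)·6 + (1/8)·8 + (1/16)·9 + (1/8)·12 + (1/16)·16 = 25/4

25/4 dollars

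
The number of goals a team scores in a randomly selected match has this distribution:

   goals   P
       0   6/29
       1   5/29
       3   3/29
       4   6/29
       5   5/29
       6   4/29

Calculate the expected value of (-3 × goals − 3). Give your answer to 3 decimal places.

E[-3x-3] = (6/29)·(-3) + (5/29)·(-6) + (3/29)·(-12) + (6/29)·(-15) + (5/29)·(-18) + (4/29)·(-21)
     = -12 ≈ -12.000

-12.000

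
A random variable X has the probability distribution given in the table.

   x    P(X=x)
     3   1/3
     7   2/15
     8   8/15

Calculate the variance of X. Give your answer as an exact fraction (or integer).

392/75

E[X] = (1/3)·3 + (2/15)·7 + (8/15)·8 = 31/5
E[X²] = (1/3)·9 + (2/15)·49 + (8/15)·64 = 131/3
Var(X) = 131/3 − (31/5)² = 392/75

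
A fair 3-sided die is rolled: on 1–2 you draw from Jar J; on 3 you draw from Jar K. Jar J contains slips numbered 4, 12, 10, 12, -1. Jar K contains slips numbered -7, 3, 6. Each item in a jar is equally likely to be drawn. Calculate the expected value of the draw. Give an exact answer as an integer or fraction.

E[X | Jar J] = (4 + 12 + 10 + 12 − 1)/5 = 37/5
E[X | Jar K] = (-7 + 3 + 6)/3 = 2/3
E[X] = (2/3)·37/5 + (1/3)·2/3 = 232/45

232/45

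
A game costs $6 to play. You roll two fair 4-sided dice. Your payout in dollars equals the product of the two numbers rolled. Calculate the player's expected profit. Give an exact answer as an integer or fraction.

Distribution of the product of the two numbers rolled: 1 w.p. 1/16, 2 w.p. 1/8, 3 w.p. 1/8, 4 w.p. 3/16, 6 w.p. 1/8, 8 w.p. 1/8, …
E[payout] = (1/16)·1 + (1/8)·2 + (1/8)·3 + (3/16)·4 + (1/8)·6 + (1/8)·8 + (1/16)·9 + (1/8)·12 + (1/16)·16 = 25/4
Expected profit = 25/4 − 6 = 1/4

1/4 dollars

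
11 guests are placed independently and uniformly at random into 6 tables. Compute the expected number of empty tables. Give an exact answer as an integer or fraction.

48828125/60466176

Let Xⱼ=1 if table j is empty. P(Xⱼ=1) = ((6-1)/6)^11 = 48828125/362797056.
By linearity, E[#empty] = 6·48828125/362797056 = 48828125/60466176.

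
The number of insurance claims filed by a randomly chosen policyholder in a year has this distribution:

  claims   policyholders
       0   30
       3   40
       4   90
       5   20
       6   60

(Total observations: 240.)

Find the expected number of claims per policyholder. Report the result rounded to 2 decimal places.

3.92

Total = 240, so P(claims=0) = 30/240, etc.
E[X] = (1/8)·0 + (1/6)·3 + (3/8)·4 + (1/12)·5 + (1/4)·6
     = 47/12 ≈ 3.92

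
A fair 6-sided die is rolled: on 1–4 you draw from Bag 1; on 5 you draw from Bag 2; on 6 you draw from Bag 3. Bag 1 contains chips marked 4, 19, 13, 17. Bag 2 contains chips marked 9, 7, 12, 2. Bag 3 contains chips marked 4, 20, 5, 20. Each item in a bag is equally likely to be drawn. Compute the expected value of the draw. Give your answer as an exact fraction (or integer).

97/8

E[X | Bag 1] = (4 + 19 + 13 + 17)/4 = 53/4
E[X | Bag 2] = (9 + 7 + 12 + 2)/4 = 15/2
E[X | Bag 3] = (4 + 20 + 5 + 20)/4 = 49/4
E[X] = (2/3)·53/4 + (1/6)·15/2 + (1/6)·49/4 = 97/8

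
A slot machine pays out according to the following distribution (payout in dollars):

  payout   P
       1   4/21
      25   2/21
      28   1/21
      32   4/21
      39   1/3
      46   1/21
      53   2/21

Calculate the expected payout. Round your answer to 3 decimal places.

$30.238

E[X] = (4/21)·1 + (2/21)·25 + (1/21)·28 + (4/21)·32 + (1/3)·39 + (1/21)·46 + (2/21)·53
     = 635/21 ≈ 30.238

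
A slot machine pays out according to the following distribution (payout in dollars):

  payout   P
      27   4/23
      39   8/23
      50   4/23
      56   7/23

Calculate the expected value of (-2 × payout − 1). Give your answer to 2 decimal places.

E[-2x-1] = (4/23)·(-55) + (8/23)·(-79) + (4/23)·(-101) + (7/23)·(-113)
     = -89 ≈ -89.00

-89.00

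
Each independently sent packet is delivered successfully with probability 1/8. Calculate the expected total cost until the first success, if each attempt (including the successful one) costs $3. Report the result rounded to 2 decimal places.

$24.00

E[#attempts] = 1/p = 8; E[cost] = 3·8 = 24.
≈ 24.00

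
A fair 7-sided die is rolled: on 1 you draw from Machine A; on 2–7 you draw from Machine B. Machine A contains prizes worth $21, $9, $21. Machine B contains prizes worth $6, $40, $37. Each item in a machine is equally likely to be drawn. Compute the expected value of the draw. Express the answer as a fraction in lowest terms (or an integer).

E[X | Machine A] = (21 + 9 + 21)/3 = 17
E[X | Machine B] = (6 + 40 + 37)/3 = 83/3
E[X] = (1/7)·17 + (6/7)·83/3 = 183/7

183/7 dollars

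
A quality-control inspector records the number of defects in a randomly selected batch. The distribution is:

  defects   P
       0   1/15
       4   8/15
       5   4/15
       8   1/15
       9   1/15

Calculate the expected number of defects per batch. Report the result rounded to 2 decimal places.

E[X] = (1/15)·0 + (8/15)·4 + (4/15)·5 + (1/15)·8 + (1/15)·9
     = 23/5 ≈ 4.60

4.60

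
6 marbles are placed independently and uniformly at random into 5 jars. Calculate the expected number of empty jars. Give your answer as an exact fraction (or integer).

4096/3125

Let Xⱼ=1 if jar j is empty. P(Xⱼ=1) = ((5-1)/5)^6 = 4096/15625.
By linearity, E[#empty] = 5·4096/15625 = 4096/3125.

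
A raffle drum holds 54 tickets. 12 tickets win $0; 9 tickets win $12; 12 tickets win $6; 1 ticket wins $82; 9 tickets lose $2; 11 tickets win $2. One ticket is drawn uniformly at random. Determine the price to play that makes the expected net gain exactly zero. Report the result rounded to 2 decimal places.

$4.93

E[payout] = (12/54)·0 + (9/54)·12 + (12/54)·6 + (1/54)·82 + (9/54)·(-2) + (11/54)·2 = 133/27
Fair fee = E[payout] = 133/27 ≈ $4.93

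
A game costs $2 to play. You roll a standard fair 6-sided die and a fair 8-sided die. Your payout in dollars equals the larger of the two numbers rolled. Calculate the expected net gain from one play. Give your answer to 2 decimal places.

$3.23

Distribution of the larger of the two numbers rolled: 1 w.p. 1/48, 2 w.p. 1/16, 3 w.p. 5/48, 4 w.p. 7/48, 5 w.p. 3/16, 6 w.p. 11/48, …
E[payout] = (1/48)·1 + (1/16)·2 + (5/48)·3 + (7/48)·4 + (3/16)·5 + (11/48)·6 + (1/8)·7 + (1/8)·8 = 251/48
Expected profit = 251/48 − 2 = 155/48 ≈ $3.23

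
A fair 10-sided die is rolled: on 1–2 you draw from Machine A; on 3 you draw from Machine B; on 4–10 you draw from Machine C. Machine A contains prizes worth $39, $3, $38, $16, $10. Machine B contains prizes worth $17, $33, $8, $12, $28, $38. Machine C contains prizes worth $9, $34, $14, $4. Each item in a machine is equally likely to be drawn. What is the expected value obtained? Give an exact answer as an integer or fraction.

10309/600 dollars

E[X | Machine A] = (39 + 3 + 38 + 16 + 10)/5 = 106/5
E[X | Machine B] = (17 + 33 + 8 + 12 + 28 + 38)/6 = 68/3
E[X | Machine C] = (9 + 34 + 14 + 4)/4 = 61/4
E[X] = (1/5)·106/5 + (1/10)·68/3 + (7/10)·61/4 = 10309/600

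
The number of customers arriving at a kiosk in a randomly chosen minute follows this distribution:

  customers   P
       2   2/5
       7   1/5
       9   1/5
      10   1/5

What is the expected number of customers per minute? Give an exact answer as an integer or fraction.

E[X] = (2/5)·2 + (1/5)·7 + (1/5)·9 + (1/5)·10
     = 6

6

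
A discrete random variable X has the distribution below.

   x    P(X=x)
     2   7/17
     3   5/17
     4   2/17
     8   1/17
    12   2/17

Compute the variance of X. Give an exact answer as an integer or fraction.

3008/289

E[X] = (7/17)·2 + (5/17)·3 + (2/17)·4 + (1/17)·8 + (2/17)·12 = 69/17
E[X²] = (7/17)·4 + (5/17)·9 + (2/17)·16 + (1/17)·64 + (2/17)·144 = 457/17
Var(X) = 457/17 − (69/17)² = 3008/289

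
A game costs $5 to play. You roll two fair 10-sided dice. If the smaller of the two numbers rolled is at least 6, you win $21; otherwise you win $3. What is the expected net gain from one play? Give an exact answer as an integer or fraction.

E[payout] = (3/4)·3 + (1/4)·21 = 15/2
Expected profit = 15/2 − 5 = 5/2

5/2 dollars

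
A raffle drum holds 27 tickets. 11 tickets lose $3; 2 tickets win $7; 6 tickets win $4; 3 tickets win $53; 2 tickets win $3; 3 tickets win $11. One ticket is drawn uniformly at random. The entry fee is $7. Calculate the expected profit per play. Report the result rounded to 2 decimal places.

$0.52

E[payout] = (11/27)·(-3) + (2/27)·7 + (6/27)·4 + (3/27)·53 + (2/27)·3 + (3/27)·11 = 203/27
Expected profit = 203/27 − 7 = 14/27 ≈ $0.52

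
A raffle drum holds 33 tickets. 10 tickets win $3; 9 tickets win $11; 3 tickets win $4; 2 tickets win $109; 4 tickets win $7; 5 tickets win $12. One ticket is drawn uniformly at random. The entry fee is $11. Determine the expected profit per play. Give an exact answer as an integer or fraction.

E[payout] = (10/33)·3 + (9/33)·11 + (3/33)·4 + (2/33)·109 + (4/33)·7 + (5/33)·12 = 149/11
Expected profit = 149/11 − 11 = 28/11

28/11 dollars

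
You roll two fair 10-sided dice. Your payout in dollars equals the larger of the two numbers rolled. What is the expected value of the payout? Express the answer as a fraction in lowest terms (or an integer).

Distribution of the larger of the two numbers rolled: 1 w.p. 1/100, 2 w.p. 3/100, 3 w.p. 1/20, 4 w.p. 7/100, 5 w.p. 9/100, 6 w.p. 11/100, …
E[payout] = (1/100)·1 + (3/100)·2 + (1/20)·3 + (7/100)·4 + (9/100)·5 + (11/100)·6 + (13/100)·7 + (3/20)·8 + (17/100)·9 + (19/100)·10 = 143/20

143/20 dollars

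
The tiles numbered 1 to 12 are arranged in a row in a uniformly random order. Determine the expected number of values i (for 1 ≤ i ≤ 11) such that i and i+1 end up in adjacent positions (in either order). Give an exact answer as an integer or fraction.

For each i ∈ {1,…,11}, let Xᵢ = 1 if i and i+1 are adjacent. P(Xᵢ=1) = 2·(12−1)!/12! = 2/12.
By linearity, E[ΣXᵢ] = (11)·(2/12) = 11/6.

11/6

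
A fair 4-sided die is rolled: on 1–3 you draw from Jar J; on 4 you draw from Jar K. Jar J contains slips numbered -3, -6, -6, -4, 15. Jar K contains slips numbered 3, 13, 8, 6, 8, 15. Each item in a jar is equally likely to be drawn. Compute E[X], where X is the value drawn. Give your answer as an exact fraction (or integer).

193/120

E[X | Jar J] = (-3 − 6 − 6 − 4 + 15)/5 = -4/5
E[X | Jar K] = (3 + 13 + 8 + 6 + 8 + 15)/6 = 53/6
E[X] = (3/4)·(-4/5) + (1/4)·53/6 = 193/120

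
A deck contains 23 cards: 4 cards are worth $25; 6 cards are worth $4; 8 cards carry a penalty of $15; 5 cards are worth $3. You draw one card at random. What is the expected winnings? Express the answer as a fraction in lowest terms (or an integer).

19/23 dollars

E[payout] = (4/23)·25 + (6/23)·4 + (8/23)·(-15) + (5/23)·3 = 19/23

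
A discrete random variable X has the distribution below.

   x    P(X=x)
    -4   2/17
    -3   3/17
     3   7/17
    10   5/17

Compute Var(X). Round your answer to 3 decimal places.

26.498

E[X] = (2/17)·(-4) + (3/17)·(-3) + (7/17)·3 + (5/17)·10 = 54/17
E[X²] = (2/17)·16 + (3/17)·9 + (7/17)·9 + (5/17)·100 = 622/17
Var(X) = 622/17 − (54/17)² = 7658/289 ≈ 26.498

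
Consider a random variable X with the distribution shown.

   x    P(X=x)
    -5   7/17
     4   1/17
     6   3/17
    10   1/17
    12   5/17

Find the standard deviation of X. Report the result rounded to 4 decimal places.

7.3879

E[X] = 57/17, E[X²] = 1119/17
Var(X) = E[X²] − (E[X])² = 1119/17 − 3249/289 = 15774/289
SD(X) = √(15774/289) ≈ 7.3879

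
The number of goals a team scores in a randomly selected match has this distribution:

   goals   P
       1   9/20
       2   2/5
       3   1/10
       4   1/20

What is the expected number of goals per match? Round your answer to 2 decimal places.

E[X] = (9/20)·1 + (2/5)·2 + (1/10)·3 + (1/20)·4
     = 7/4 ≈ 1.75

1.75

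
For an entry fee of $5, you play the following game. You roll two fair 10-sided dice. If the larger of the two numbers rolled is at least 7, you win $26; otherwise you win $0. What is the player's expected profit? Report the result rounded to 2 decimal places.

E[payout] = (9/25)·0 + (16/25)·26 = 416/25
Expected profit = 416/25 − 5 = 291/25 ≈ $11.64

$11.64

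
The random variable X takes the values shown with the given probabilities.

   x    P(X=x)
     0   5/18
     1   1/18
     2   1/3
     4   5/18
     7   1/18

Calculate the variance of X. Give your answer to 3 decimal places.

E[X] = (5/18)·0 + (1/18)·1 + (1/3)·2 + (5/18)·4 + (1/18)·7 = 20/9
E[X²] = (5/18)·0 + (1/18)·1 + (1/3)·4 + (5/18)·16 + (1/18)·49 = 77/9
Var(X) = 77/9 − (20/9)² = 293/81 ≈ 3.617

3.617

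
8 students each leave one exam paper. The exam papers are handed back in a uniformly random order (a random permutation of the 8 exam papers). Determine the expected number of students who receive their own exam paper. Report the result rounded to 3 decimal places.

1.000

Let Xᵢ = 1 if person i gets their own exam paper. For each i, P(Xᵢ=1) = 1/8.
By linearity of expectation, E[X₁+…+X_8] = 8·(1/8) = 1.
≈ 1.000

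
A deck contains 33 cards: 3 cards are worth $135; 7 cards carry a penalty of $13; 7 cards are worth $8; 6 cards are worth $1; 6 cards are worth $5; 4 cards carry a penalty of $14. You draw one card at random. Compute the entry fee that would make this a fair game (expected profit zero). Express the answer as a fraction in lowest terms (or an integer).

E[payout] = (3/33)·135 + (7/33)·(-13) + (7/33)·8 + (6/33)·1 + (6/33)·5 + (4/33)·(-14) = 350/33
Fair fee = E[payout] = 350/33

350/33 dollars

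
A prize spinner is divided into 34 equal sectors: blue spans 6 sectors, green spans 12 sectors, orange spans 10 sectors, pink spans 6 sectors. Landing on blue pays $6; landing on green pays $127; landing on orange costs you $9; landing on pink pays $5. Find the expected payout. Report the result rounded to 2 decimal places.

E[payout] = (6/34)·6 + (12/34)·127 + (10/34)·(-9) + (6/34)·5 = 750/17
≈ $44.12

$44.12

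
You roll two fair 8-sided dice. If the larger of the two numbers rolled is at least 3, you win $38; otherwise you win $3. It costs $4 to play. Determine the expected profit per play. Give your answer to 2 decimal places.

$31.81

E[payout] = (1/16)·3 + (15/16)·38 = 573/16
Expected profit = 573/16 − 4 = 509/16 ≈ $31.81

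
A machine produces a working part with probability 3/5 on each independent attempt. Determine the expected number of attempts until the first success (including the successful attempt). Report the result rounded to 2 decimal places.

For a geometric distribution, E[trials] = 1/p = 1/(3/5) = 5/3.
≈ 1.67

1.67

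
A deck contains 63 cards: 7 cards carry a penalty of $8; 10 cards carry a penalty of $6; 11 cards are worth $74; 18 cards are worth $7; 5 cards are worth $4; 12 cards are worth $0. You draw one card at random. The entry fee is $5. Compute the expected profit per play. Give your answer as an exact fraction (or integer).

E[payout] = (7/63)·(-8) + (10/63)·(-6) + (11/63)·74 + (18/63)·7 + (5/63)·4 + (12/63)·0 = 844/63
Expected profit = 844/63 − 5 = 529/63

529/63 dollars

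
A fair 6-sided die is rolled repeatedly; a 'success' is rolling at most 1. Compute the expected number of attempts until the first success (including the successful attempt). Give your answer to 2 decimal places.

6.00

For a geometric distribution, E[trials] = 1/p = 1/(1/6) = 6.
≈ 6.00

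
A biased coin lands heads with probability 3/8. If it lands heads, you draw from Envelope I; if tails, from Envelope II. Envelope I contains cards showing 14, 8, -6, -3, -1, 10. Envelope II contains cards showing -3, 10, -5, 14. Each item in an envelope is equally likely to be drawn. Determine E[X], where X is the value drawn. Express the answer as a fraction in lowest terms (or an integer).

E[X | Envelope I] = (14 + 8 − 6 − 3 − 1 + 10)/6 = 11/3
E[X | Envelope II] = (-3 + 10 − 5 + 14)/4 = 4
E[X] = (3/8)·11/3 + (5/8)·4 = 31/8

31/8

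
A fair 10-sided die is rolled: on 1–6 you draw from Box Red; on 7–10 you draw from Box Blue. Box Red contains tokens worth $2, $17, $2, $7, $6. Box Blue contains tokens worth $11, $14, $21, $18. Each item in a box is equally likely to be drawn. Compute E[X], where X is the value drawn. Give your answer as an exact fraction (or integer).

E[X | Box Red] = (2 + 17 + 2 + 7 + 6)/5 = 34/5
E[X | Box Blue] = (11 + 14 + 21 + 18)/4 = 16
E[X] = (3/5)·34/5 + (2/5)·16 = 262/25

262/25 dollars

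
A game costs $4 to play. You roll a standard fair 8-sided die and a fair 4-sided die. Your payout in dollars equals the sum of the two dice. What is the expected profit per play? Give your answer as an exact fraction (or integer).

Distribution of the sum of the two dice: 2 w.p. 1/32, 3 w.p. 1/16, 4 w.p. 3/32, 5 w.p. 1/8, 6 w.p. 1/8, 7 w.p. 1/8, …
E[payout] = (1/32)·2 + (1/16)·3 + (3/32)·4 + (1/8)·5 + (1/8)·6 + (1/8)·7 + (1/8)·8 + (1/8)·9 + (3/32)·10 + (1/16)·11 + (1/32)·12 = 7
Expected profit = 7 − 4 = 3

$3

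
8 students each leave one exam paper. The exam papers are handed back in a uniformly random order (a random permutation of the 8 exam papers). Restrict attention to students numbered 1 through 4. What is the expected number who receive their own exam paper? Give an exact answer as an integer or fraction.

Let Xᵢ = 1 if person i gets their own exam paper. For each i, P(Xᵢ=1) = 1/8.
By linearity of expectation, E[X₁+…+X_4] = 4·(1/8) = 1/2.

1/2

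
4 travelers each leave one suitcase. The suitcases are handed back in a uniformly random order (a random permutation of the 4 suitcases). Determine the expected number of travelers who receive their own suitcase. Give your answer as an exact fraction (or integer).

1

Let Xᵢ = 1 if person i gets their own suitcase. For each i, P(Xᵢ=1) = 1/4.
By linearity of expectation, E[X₁+…+X_4] = 4·(1/4) = 1.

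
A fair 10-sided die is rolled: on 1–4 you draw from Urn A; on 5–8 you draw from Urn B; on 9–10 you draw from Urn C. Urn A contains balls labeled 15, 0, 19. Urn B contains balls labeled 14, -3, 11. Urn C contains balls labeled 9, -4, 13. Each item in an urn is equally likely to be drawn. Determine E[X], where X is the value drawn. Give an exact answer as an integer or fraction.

26/3

E[X | Urn A] = (15 + 0 + 19)/3 = 34/3
E[X | Urn B] = (14 − 3 + 11)/3 = 22/3
E[X | Urn C] = (9 − 4 + 13)/3 = 6
E[X] = (2/5)·34/3 + (2/5)·22/3 + (1/5)·6 = 26/3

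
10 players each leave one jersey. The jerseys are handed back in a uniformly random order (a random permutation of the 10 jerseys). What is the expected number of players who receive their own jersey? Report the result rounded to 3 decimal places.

Let Xᵢ = 1 if person i gets their own jersey. For each i, P(Xᵢ=1) = 1/10.
By linearity of expectation, E[X₁+…+X_10] = 10·(1/10) = 1.
≈ 1.000

1.000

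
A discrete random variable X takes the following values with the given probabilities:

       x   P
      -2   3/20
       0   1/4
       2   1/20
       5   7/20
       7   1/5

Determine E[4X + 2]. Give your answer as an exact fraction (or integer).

69/5

E[4x+2] = (3/20)·(-6) + (1/4)·2 + (1/20)·10 + (7/20)·22 + (1/5)·30
     = 69/5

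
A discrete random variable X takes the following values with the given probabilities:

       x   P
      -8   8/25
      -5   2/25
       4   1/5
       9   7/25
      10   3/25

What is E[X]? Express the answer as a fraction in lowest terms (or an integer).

39/25

E[X] = (8/25)·(-8) + (2/25)·(-5) + (1/5)·4 + (7/25)·9 + (3/25)·10
     = 39/25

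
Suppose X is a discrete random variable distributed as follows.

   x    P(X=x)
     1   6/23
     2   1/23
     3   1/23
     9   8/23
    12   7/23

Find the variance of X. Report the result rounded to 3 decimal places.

E[X] = (6/23)·1 + (1/23)·2 + (1/23)·3 + (8/23)·9 + (7/23)·12 = 167/23
E[X²] = (6/23)·1 + (1/23)·4 + (1/23)·9 + (8/23)·81 + (7/23)·144 = 1675/23
Var(X) = 1675/23 − (167/23)² = 10636/529 ≈ 20.106

20.106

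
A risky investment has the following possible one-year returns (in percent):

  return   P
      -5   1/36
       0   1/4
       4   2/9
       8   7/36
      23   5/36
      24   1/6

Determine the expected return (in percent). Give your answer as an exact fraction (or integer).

E[X] = (1/36)·(-5) + (1/4)·0 + (2/9)·4 + (7/36)·8 + (5/36)·23 + (1/6)·24
     = 19/2

19/2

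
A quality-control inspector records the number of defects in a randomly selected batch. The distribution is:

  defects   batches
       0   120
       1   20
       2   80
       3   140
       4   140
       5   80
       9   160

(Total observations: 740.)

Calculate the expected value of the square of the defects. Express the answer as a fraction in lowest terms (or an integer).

940/37

Total = 740, so P(defects=0) = 120/740, etc.
E[X²] = (6/37)·0 + (1/37)·1 + (4/37)·4 + (7/37)·9 + (7/37)·16 + (4/37)·25 + (8/37)·81
     = 940/37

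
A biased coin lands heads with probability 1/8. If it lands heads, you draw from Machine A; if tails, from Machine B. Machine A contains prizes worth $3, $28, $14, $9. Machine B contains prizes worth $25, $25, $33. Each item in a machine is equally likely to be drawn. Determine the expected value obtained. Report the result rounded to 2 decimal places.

$25.90

E[X | Machine A] = (3 + 28 + 14 + 9)/4 = 27/2
E[X | Machine B] = (25 + 25 + 33)/3 = 83/3
E[X] = (1/8)·27/2 + (7/8)·83/3 = 1243/48 ≈ 25.90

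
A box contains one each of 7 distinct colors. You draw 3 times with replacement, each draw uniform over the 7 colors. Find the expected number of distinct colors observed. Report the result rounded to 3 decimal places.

Let Xⱼ=1 if type j appears at least once. P(Xⱼ=1) = 1 − ((7−1)/7)^3 = 127/343.
E[#distinct] = 7·127/343 = 127/49.
≈ 2.592

2.592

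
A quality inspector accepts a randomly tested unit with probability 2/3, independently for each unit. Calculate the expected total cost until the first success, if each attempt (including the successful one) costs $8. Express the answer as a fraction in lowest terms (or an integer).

$12

E[#attempts] = 1/p = 3/2; E[cost] = 8·3/2 = 12.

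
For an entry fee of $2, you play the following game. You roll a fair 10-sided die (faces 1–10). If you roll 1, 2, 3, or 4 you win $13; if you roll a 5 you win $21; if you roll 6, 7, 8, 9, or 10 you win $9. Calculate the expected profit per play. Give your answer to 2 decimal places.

$9.80

E[payout] = (1/2)·9 + (2/5)·13 + (1/10)·21 = 59/5
Expected profit = 59/5 − 2 = 49/5 ≈ $9.80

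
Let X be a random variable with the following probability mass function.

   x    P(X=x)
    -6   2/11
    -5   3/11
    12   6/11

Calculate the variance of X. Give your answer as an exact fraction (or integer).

E[X] = (2/11)·(-6) + (3/11)·(-5) + (6/11)·12 = 45/11
E[X²] = (2/11)·36 + (3/11)·25 + (6/11)·144 = 1011/11
Var(X) = 1011/11 − (45/11)² = 9096/121

9096/121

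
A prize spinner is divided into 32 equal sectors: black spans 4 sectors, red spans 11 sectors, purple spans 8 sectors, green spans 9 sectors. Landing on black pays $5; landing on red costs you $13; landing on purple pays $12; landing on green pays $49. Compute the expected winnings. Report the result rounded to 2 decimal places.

$12.94

E[payout] = (4/32)·5 + (11/32)·(-13) + (8/32)·12 + (9/32)·49 = 207/16
≈ $12.94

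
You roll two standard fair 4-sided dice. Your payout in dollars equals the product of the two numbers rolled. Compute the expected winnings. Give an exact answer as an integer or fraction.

Distribution of the product of the two numbers rolled: 1 w.p. 1/16, 2 w.p. 1/8, 3 w.p. 1/8, 4 w.p. 3/16, 6 w.p. 1/8, 8 w.p. 1/8, …
E[payout] = (1/16)·1 + (1/8)·2 + (1/8)·3 + (3/16)·4 + (1/8)·6 + (1/8)·8 + (1/16)·9 + (1/8)·12 + (1/16)·16 = 25/4

25/4 dollars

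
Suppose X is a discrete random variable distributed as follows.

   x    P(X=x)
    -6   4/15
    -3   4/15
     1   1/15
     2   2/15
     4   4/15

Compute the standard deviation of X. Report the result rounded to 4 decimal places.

3.9833

E[X] = -1, E[X²] = 253/15
Var(X) = E[X²] − (E[X])² = 253/15 − 1 = 238/15
SD(X) = √(238/15) ≈ 3.9833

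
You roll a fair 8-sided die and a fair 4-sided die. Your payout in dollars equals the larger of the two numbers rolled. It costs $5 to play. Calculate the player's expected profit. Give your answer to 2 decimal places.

Distribution of the larger of the two numbers rolled: 1 w.p. 1/32, 2 w.p. 3/32, 3 w.p. 5/32, 4 w.p. 7/32, 5 w.p. 1/8, 6 w.p. 1/8, …
E[payout] = (1/32)·1 + (3/32)·2 + (5/32)·3 + (7/32)·4 + (1/8)·5 + (1/8)·6 + (1/8)·7 + (1/8)·8 = 77/16
Expected profit = 77/16 − 5 = -3/16 ≈ -$0.19

-$0.19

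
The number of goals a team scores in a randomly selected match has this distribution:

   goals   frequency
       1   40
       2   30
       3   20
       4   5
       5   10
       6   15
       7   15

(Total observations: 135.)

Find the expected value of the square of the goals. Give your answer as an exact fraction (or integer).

389/27

Total = 135, so P(goals=1) = 40/135, etc.
E[X²] = (8/27)·1 + (2/9)·4 + (4/27)·9 + (1/27)·16 + (2/27)·25 + (1/9)·36 + (1/9)·49
     = 389/27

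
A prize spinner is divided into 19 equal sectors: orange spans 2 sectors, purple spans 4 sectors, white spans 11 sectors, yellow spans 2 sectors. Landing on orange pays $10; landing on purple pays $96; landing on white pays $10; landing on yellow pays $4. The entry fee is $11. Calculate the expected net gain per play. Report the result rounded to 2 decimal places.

$16.47

E[payout] = (2/19)·10 + (4/19)·96 + (11/19)·10 + (2/19)·4 = 522/19
Expected profit = 522/19 − 11 = 313/19 ≈ $16.47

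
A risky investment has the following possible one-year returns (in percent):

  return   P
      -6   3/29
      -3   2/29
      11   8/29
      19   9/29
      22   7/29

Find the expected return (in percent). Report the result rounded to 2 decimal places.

E[X] = (3/29)·(-6) + (2/29)·(-3) + (8/29)·11 + (9/29)·19 + (7/29)·22
     = 389/29 ≈ 13.41

13.41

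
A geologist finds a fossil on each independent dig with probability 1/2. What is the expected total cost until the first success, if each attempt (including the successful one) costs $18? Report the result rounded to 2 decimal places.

E[#attempts] = 1/p = 2; E[cost] = 18·2 = 36.
≈ 36.00

$36.00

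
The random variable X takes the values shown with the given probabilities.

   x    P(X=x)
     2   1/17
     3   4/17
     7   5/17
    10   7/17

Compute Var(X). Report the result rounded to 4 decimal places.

8.9412

E[X] = (1/17)·2 + (4/17)·3 + (5/17)·7 + (7/17)·10 = 7
E[X²] = (1/17)·4 + (4/17)·9 + (5/17)·49 + (7/17)·100 = 985/17
Var(X) = 985/17 − (7)² = 152/17 ≈ 8.9412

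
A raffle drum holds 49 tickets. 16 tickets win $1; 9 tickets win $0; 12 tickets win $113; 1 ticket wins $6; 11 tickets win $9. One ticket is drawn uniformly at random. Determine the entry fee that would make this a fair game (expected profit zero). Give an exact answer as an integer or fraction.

E[payout] = (16/49)·1 + (9/49)·0 + (12/49)·113 + (1/49)·6 + (11/49)·9 = 211/7
Fair fee = E[payout] = 211/7

211/7 dollars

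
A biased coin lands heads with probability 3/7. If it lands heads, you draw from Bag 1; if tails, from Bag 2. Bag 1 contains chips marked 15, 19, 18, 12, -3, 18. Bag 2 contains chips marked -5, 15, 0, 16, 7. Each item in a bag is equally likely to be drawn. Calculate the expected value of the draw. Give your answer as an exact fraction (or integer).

659/70

E[X | Bag 1] = (15 + 19 + 18 + 12 − 3 + 18)/6 = 79/6
E[X | Bag 2] = (-5 + 15 + 0 + 16 + 7)/5 = 33/5
E[X] = (3/7)·79/6 + (4/7)·33/5 = 659/70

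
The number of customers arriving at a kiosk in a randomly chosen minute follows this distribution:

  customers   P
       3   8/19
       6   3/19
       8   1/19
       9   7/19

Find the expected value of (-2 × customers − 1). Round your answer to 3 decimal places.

E[-2x-1] = (8/19)·(-7) + (3/19)·(-13) + (1/19)·(-17) + (7/19)·(-19)
     = -245/19 ≈ -12.895

-12.895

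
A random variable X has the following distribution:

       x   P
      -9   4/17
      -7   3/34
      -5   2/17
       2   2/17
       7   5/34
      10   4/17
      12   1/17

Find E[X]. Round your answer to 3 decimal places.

E[X] = (4/17)·(-9) + (3/34)·(-7) + (2/17)·(-5) + (2/17)·2 + (5/34)·7 + (4/17)·10 + (1/17)·12
     = 1 ≈ 1.000

1.000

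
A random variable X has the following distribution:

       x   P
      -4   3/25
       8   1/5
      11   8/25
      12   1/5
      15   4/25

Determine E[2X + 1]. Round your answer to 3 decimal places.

19.880

E[2x+1] = (3/25)·(-7) + (1/5)·17 + (8/25)·23 + (1/5)·25 + (4/25)·31
     = 497/25 ≈ 19.880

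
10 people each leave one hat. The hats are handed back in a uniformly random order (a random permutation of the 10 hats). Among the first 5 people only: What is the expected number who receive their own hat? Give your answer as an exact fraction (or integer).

Let Xᵢ = 1 if person i gets their own hat. For each i, P(Xᵢ=1) = 1/10.
By linearity of expectation, E[X₁+…+X_5] = 5·(1/10) = 1/2.

1/2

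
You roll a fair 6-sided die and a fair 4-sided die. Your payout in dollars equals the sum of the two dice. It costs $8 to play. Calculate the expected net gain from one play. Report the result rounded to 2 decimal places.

-$2.00

Distribution of the sum of the two dice: 2 w.p. 1/24, 3 w.p. 1/12, 4 w.p. 1/8, 5 w.p. 1/6, 6 w.p. 1/6, 7 w.p. 1/6, …
E[payout] = (1/24)·2 + (1/12)·3 + (1/8)·4 + (1/6)·5 + (1/6)·6 + (1/6)·7 + (1/8)·8 + (1/12)·9 + (1/24)·10 = 6
Expected profit = 6 − 8 = -2 ≈ -$2.00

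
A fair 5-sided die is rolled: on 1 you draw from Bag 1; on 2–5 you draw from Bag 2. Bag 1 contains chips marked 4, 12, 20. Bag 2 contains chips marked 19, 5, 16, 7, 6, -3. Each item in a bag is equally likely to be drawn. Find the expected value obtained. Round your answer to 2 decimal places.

E[X | Bag 1] = (4 + 12 + 20)/3 = 12
E[X | Bag 2] = (19 + 5 + 16 + 7 + 6 − 3)/6 = 25/3
E[X] = (1/5)·12 + (4/5)·25/3 = 136/15 ≈ 9.07

9.07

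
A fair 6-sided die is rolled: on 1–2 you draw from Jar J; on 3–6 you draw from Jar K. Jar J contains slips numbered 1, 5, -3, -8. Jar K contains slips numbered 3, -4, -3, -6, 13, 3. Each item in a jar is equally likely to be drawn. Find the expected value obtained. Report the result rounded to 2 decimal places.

E[X | Jar J] = (1 + 5 − 3 − 8)/4 = -5/4
E[X | Jar K] = (3 − 4 − 3 − 6 + 13 + 3)/6 = 1
E[X] = (1/3)·(-5/4) + (2/3)·1 = 1/4 ≈ 0.25

0.25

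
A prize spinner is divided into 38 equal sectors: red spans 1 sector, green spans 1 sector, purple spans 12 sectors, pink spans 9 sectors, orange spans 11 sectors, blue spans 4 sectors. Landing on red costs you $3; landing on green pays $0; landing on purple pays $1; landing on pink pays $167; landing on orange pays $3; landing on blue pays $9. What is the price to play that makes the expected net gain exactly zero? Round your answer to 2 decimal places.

E[payout] = (1/38)·(-3) + (1/38)·0 + (12/38)·1 + (9/38)·167 + (11/38)·3 + (4/38)·9 = 1581/38
Fair fee = E[payout] = 1581/38 ≈ $41.61

$41.61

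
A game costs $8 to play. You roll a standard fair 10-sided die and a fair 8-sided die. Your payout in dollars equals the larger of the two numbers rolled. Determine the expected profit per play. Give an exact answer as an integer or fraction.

-29/20 dollars

Distribution of the larger of the two numbers rolled: 1 w.p. 1/80, 2 w.p. 3/80, 3 w.p. 1/16, 4 w.p. 7/80, 5 w.p. 9/80, 6 w.p. 11/80, …
E[payout] = (1/80)·1 + (3/80)·2 + (1/16)·3 + (7/80)·4 + (9/80)·5 + (11/80)·6 + (13/80)·7 + (3/16)·8 + (1/10)·9 + (1/10)·10 = 131/20
Expected profit = 131/20 − 8 = -29/20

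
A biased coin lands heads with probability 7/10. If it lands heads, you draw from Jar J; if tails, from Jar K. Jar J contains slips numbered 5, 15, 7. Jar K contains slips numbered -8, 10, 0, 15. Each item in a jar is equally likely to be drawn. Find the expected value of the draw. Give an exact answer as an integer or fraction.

303/40

E[X | Jar J] = (5 + 15 + 7)/3 = 9
E[X | Jar K] = (-8 + 10 + 0 + 15)/4 = 17/4
E[X] = (7/10)·9 + (3/10)·17/4 = 303/40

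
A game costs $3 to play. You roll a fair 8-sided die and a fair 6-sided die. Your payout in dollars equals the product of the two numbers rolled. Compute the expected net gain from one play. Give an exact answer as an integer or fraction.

Distribution of the product of the two numbers rolled: 1 w.p. 1/48, 2 w.p. 1/24, 3 w.p. 1/24, 4 w.p. 1/16, 5 w.p. 1/24, 6 w.p. 1/12, …
E[payout] = (1/48)·1 + (1/24)·2 + (1/24)·3 + (1/16)·4 + (1/24)·5 + (1/12)·6 + (1/48)·7 + (1/16)·8 + (1/48)·9 + (1/24)·10 + (1/12)·12 + (1/48)·14 + (1/24)·15 + (1/24)·16 + (1/24)·18 + (1/24)·20 + (1/48)·21 + (1/16)·24 + (1/48)·25 + (1/48)·28 + (1/24)·30 + (1/48)·32 + (1/48)·35 + (1/48)·36 + (1/48)·40 + (1/48)·42 + (1/48)·48 = 63/4
Expected profit = 63/4 − 3 = 51/4

51/4 dollars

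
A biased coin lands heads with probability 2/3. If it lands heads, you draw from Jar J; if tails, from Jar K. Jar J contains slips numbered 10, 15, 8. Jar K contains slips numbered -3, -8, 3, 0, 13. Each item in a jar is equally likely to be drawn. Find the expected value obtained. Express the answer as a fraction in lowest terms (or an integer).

E[X | Jar J] = (10 + 15 + 8)/3 = 11
E[X | Jar K] = (-3 − 8 + 3 + 0 + 13)/5 = 1
E[X] = (2/3)·11 + (1/3)·1 = 23/3

23/3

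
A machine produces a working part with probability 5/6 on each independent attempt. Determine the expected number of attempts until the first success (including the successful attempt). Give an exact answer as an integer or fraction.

6/5

For a geometric distribution, E[trials] = 1/p = 1/(5/6) = 6/5.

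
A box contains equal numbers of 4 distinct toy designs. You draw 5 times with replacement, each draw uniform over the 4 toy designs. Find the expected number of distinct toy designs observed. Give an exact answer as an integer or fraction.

781/256

Let Xⱼ=1 if type j appears at least once. P(Xⱼ=1) = 1 − ((4−1)/4)^5 = 781/1024.
E[#distinct] = 4·781/1024 = 781/256.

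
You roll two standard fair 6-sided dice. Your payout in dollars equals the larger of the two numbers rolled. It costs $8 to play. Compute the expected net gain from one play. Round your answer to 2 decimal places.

Distribution of the larger of the two numbers rolled: 1 w.p. 1/36, 2 w.p. 1/12, 3 w.p. 5/36, 4 w.p. 7/36, 5 w.p. 1/4, 6 w.p. 11/36
E[payout] = (1/36)·1 + (1/12)·2 + (5/36)·3 + (7/36)·4 + (1/4)·5 + (11/36)·6 = 161/36
Expected profit = 161/36 − 8 = -127/36 ≈ -$3.53

-$3.53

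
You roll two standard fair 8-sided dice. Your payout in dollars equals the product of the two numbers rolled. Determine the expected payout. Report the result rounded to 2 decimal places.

$20.25

Distribution of the product of the two numbers rolled: 1 w.p. 1/64, 2 w.p. 1/32, 3 w.p. 1/32, 4 w.p. 3/64, 5 w.p. 1/32, 6 w.p. 1/16, …
E[payout] = (1/64)·1 + (1/32)·2 + (1/32)·3 + (3/64)·4 + (1/32)·5 + (1/16)·6 + (1/32)·7 + (1/16)·8 + (1/64)·9 + (1/32)·10 + (1/16)·12 + (1/32)·14 + (1/32)·15 + (3/64)·16 + (1/32)·18 + (1/32)·20 + (1/32)·21 + (1/16)·24 + (1/64)·25 + (1/32)·28 + (1/32)·30 + (1/32)·32 + (1/32)·35 + (1/64)·36 + (1/32)·40 + (1/32)·42 + (1/32)·48 + (1/64)·49 + (1/32)·56 + (1/64)·64 = 81/4
≈ $20.25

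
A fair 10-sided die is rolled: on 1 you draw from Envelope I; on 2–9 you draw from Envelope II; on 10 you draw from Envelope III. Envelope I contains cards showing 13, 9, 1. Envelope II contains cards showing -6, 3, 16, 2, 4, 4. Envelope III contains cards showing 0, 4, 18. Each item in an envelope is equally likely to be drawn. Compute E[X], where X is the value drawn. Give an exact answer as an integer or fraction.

E[X | Envelope I] = (13 + 9 + 1)/3 = 23/3
E[X | Envelope II] = (-6 + 3 + 16 + 2 + 4 + 4)/6 = 23/6
E[X | Envelope III] = (0 + 4 + 18)/3 = 22/3
E[X] = (1/10)·23/3 + (4/5)·23/6 + (1/10)·22/3 = 137/30

137/30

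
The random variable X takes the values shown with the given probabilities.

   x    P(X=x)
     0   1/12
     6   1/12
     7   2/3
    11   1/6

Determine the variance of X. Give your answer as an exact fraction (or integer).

E[X] = (1/12)·0 + (1/12)·6 + (2/3)·7 + (1/6)·11 = 7
E[X²] = (1/12)·0 + (1/12)·36 + (2/3)·49 + (1/6)·121 = 335/6
Var(X) = 335/6 − (7)² = 41/6

41/6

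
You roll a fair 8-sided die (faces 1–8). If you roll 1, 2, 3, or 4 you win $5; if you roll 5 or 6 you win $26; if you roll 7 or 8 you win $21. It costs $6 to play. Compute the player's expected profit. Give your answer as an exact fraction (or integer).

E[payout] = (1/2)·5 + (1/4)·21 + (1/4)·26 = 57/4
Expected profit = 57/4 − 6 = 33/4

33/4 dollars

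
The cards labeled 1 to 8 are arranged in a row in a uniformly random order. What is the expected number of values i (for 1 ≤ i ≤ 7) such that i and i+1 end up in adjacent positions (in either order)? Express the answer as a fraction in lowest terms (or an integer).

For each i ∈ {1,…,7}, let Xᵢ = 1 if i and i+1 are adjacent. P(Xᵢ=1) = 2·(8−1)!/8! = 2/8.
By linearity, E[ΣXᵢ] = (7)·(2/8) = 7/4.

7/4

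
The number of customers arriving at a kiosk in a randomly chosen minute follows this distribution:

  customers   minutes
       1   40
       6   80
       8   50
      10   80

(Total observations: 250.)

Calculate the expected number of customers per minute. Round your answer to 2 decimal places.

6.88

Total = 250, so P(customers=1) = 40/250, etc.
E[X] = (4/25)·1 + (8/25)·6 + (1/5)·8 + (8/25)·10
     = 172/25 ≈ 6.88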